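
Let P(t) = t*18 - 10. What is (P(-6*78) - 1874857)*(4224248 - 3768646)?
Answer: -858031146182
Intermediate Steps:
P(t) = -10 + 18*t (P(t) = 18*t - 10 = -10 + 18*t)
(P(-6*78) - 1874857)*(4224248 - 3768646) = ((-10 + 18*(-6*78)) - 1874857)*(4224248 - 3768646) = ((-10 + 18*(-468)) - 1874857)*455602 = ((-10 - 8424) - 1874857)*455602 = (-8434 - 1874857)*455602 = -1883291*455602 = -858031146182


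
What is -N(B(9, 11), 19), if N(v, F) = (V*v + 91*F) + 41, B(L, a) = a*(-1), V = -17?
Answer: -1957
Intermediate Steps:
B(L, a) = -a
N(v, F) = 41 - 17*v + 91*F (N(v, F) = (-17*v + 91*F) + 41 = 41 - 17*v + 91*F)
-N(B(9, 11), 19) = -(41 - (-17)*11 + 91*19) = -(41 - 17*(-11) + 1729) = -(41 + 187 + 1729) = -1*1957 = -1957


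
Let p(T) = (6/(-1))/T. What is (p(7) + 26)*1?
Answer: 176/7 ≈ 25.143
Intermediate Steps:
p(T) = -6/T (p(T) = (6*(-1))/T = -6/T)
(p(7) + 26)*1 = (-6/7 + 26)*1 = (176/7)*1 = 176/7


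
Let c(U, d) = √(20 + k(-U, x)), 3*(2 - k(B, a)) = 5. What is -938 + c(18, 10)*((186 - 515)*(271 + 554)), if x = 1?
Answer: -938 - 90475*√183 ≈ -1.2249e+6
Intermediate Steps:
k(B, a) = ⅓ (k(B, a) = 2 - ⅓*5 = 2 - 5/3 = ⅓)
c(U, d) = √183/3 (c(U, d) = √(20 + ⅓) = √(61/3) = √183/3)
-938 + c(18, 10)*((186 - 515)*(271 + 554)) = -938 + (√183/3)*((186 - 515)*(271 + 554)) = -938 + (√183/3)*(-329*825) = -938 + (√183/3)*(-271425) = -938 - 90475*√183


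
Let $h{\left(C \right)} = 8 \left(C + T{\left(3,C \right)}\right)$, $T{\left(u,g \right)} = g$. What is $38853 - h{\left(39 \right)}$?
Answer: $38229$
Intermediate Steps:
$h{\left(C \right)} = 16 C$ ($h{\left(C \right)} = 8 \left(C + C\right) = 8 \cdot 2 C = 16 C$)
$38853 - h{\left(39 \right)} = 38853 - 16 \cdot 39 = 38853 - 624 = 38229$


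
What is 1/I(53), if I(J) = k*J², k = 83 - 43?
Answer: 1/112360 ≈ 8.9000e-6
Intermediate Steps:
k = 40
I(J) = 40*J²
1/I(53) = 1/(40*53²) = 1/(40*2809) = 1/112360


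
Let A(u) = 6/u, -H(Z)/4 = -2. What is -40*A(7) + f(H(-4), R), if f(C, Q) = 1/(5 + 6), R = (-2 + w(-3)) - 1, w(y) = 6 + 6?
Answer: -2633/77 ≈ -34.195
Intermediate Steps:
H(Z) = 8 (H(Z) = -4*(-2) = 8)
w(y) = 12
R = 9 (R = (-2 + 12) - 1 = 10 - 1 = 9)
f(C, Q) = 1/11
-40*A(7) + f(H(-4), R) = -240/7 + 1/11 = -2633/77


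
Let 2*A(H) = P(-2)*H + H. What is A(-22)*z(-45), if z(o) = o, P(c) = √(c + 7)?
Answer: 495 + 495*√5 ≈ 1601.9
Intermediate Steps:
P(c) = √(7 + c)
A(H) = H/2 + H*√5/2 (A(H) = (√(7 - 2)*H + H)/2 = (√5*H + H)/2 = (H*√5 + H)/2 = (H + H*√5)/2 = H/2 + H*√5/2)
A(-22)*z(-45) = ((½)*(-22)*(1 + √5))*(-45) = (-11 - 11*√5)*(-45) = 495 + 495*√5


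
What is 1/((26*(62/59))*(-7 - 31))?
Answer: -59/61256 ≈ -0.00096317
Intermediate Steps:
1/((26*(62/59))*(-7 - 31)) = 1/((26*(62*(1/59)))*(-38)) = 1/((26*(62/59))*(-38)) = 1/((1612/59)*(-38)) = 1/(-61256/59) = -59/61256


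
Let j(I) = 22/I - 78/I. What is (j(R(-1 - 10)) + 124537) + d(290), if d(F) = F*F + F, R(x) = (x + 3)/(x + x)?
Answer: 208773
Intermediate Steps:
R(x) = (3 + x)/(2*x) (R(x) = (3 + x)/((2*x)) = (3 + x)*(1/(2*x)) = (3 + x)/(2*x))
d(F) = F + F² (d(F) = F² + F = F + F²)
j(I) = -56/I
(j(R(-1 - 10)) + 124537) + d(290) = (-56*2*(-1 - 10)/(3 + (-1 - 10)) + 124537) + 290*(1 + 290) = (-56*(-22/(3 - 11)) + 124537) + 290*291 = (-56/((½)*(-1/11)*(-8)) + 124537) + 84390 = (-56/4/11 + 124537) + 84390 = (-56*11/4 + 124537) + 84390 = (-154 + 124537) + 84390 = 124383 + 84390 = 208773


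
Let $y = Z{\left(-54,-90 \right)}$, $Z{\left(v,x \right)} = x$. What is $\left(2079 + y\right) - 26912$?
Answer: $-24923$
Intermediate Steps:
$y = -90$
$\left(2079 + y\right) - 26912 = \left(2079 - 90\right) - 26912 = 1989 - 26912 = -24923$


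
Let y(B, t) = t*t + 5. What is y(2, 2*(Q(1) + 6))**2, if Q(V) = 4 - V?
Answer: 108241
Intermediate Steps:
y(B, t) = 5 + t**2 (y(B, t) = t**2 + 5 = 5 + t**2)
y(2, 2*(Q(1) + 6))**2 = (5 + (2*((4 - 1*1) + 6))**2)**2 = (5 + (2*((4 - 1) + 6))**2)**2 = (5 + (2*(3 + 6))**2)**2 = (5 + (2*9)**2)**2 = (5 + 18**2)**2 = (5 + 324)**2 = 329**2 = 108241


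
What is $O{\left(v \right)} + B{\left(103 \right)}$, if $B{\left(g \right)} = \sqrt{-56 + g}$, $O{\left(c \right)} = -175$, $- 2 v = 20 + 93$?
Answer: $-175 + \sqrt{47} \approx -168.14$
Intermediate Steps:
$v = - \frac{113}{2}$ ($v = - \frac{20 + 93}{2} = \left(- \frac{1}{2}\right) 113 = - \frac{113}{2} \approx -56.5$)
$O{\left(v \right)} + B{\left(103 \right)} = -175 + \sqrt{-56 + 103} = -175 + \sqrt{47}$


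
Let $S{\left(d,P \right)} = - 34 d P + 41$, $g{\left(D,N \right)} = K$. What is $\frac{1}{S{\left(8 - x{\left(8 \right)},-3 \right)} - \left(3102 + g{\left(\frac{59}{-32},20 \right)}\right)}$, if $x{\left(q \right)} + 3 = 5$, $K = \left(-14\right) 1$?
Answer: $- \frac{1}{2435} \approx -0.00041068$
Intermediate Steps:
$K = -14$
$g{\left(D,N \right)} = -14$
$x{\left(q \right)} = 2$ ($x{\left(q \right)} = -3 + 5 = 2$)
$S{\left(d,P \right)} = 41 - 34 P d$ ($S{\left(d,P \right)} = - 34 P d + 41 = 41 - 34 P d$)
$\frac{1}{S{\left(8 - x{\left(8 \right)},-3 \right)} - \left(3102 + g{\left(\frac{59}{-32},20 \right)}\right)} = \frac{1}{\left(41 - - 102 \left(8 - 2\right)\right) - 3088} = \frac{1}{\left(41 - - 102 \left(8 - 2\right)\right) + \left(-3102 + 14\right)} = \frac{1}{\left(41 - \left(-102\right) 6\right) - 3088} = \frac{1}{\left(41 + 612\right) - 3088} = \frac{1}{653 - 3088} = \frac{1}{-2435} = - \frac{1}{2435}$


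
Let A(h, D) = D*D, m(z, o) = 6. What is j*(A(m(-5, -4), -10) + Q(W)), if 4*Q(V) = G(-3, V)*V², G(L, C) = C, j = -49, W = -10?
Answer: 7350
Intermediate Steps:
A(h, D) = D²
Q(V) = V³/4 (Q(V) = (V*V²)/4 = V³/4)
j*(A(m(-5, -4), -10) + Q(W)) = -49*((-10)² + (¼)*(-10)³) = -49*(100 + (¼)*(-1000)) = -49*(100 - 250) = -49*(-150) = 7350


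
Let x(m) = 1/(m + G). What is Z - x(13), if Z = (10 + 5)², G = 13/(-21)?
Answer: 58479/260 ≈ 224.92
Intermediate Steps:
G = -13/21 (G = 13*(-1/21) = -13/21 ≈ -0.61905)
Z = 225 (Z = 15² = 225)
x(m) = 1/(-13/21 + m) (x(m) = 1/(m - 13/21) = 1/(-13/21 + m))
Z - x(13) = 225 - 21/(-13 + 21*13) = 225 - 21/(-13 + 273) = 225 - 21/260 = 58479/260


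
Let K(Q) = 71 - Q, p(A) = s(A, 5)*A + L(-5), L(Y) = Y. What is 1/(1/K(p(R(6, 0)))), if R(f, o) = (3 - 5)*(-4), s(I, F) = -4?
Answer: 108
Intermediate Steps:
R(f, o) = 8 (R(f, o) = -2*(-4) = 8)
p(A) = -5 - 4*A (p(A) = -4*A - 5 = -5 - 4*A)
1/(1/K(p(R(6, 0)))) = 1/(1/(71 - (-5 - 4*8))) = 1/(1/(71 - (-5 - 32))) = 1/(1/(71 - 1*(-37))) = 1/(1/(71 + 37)) = 1/(1/108) = 108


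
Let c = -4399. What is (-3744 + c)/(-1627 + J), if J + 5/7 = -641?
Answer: 57001/15881 ≈ 3.5893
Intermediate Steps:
J = -4492/7 (J = -5/7 - 641 = -4492/7 ≈ -641.71)
(-3744 + c)/(-1627 + J) = (-3744 - 4399)/(-1627 - 4492/7) = -8143/(-15881/7) = -8143*(-7/15881) = 57001/15881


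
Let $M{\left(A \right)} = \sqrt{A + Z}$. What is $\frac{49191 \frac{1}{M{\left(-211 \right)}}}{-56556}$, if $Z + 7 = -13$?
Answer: $\frac{16397 i \sqrt{231}}{4354812} \approx 0.057227 i$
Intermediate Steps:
$Z = -20$ ($Z = -7 - 13 = -20$)
$M{\left(A \right)} = \sqrt{-20 + A}$ ($M{\left(A \right)} = \sqrt{A - 20} = \sqrt{-20 + A}$)
$\frac{49191 \frac{1}{M{\left(-211 \right)}}}{-56556} = \frac{49191 \frac{1}{\sqrt{-20 - 211}}}{-56556} = \frac{49191}{\sqrt{-231}} \left(- \frac{1}{56556}\right) = \frac{49191}{i \sqrt{231}} \left(- \frac{1}{56556}\right) = 49191 \left(- \frac{i \sqrt{231}}{231}\right) \left(- \frac{1}{56556}\right) = - \frac{16397 i \sqrt{231}}{77} \left(- \frac{1}{56556}\right) = \frac{16397 i \sqrt{231}}{4354812}$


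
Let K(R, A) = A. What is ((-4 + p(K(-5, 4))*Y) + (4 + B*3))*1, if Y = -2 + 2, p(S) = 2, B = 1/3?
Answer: 1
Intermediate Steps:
B = 1/3 ≈ 0.33333
Y = 0
((-4 + p(K(-5, 4))*Y) + (4 + B*3))*1 = ((-4 + 2*0) + (4 + (1/3)*3))*1 = ((-4 + 0) + (4 + 1))*1 = (-4 + 5)*1 = 1*1 = 1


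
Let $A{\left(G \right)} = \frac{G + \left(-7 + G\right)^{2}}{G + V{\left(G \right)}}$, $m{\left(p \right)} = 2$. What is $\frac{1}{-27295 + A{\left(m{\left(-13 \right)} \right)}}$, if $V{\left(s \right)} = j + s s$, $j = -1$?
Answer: $- \frac{5}{136448} \approx -3.6644 \cdot 10^{-5}$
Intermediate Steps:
$V{\left(s \right)} = -1 + s^{2}$ ($V{\left(s \right)} = -1 + s s = -1 + s^{2}$)
$A{\left(G \right)} = \frac{G + \left(-7 + G\right)^{2}}{-1 + G + G^{2}}$ ($A{\left(G \right)} = \frac{G + \left(-7 + G\right)^{2}}{G + \left(-1 + G^{2}\right)} = \frac{G + \left(-7 + G\right)^{2}}{-1 + G + G^{2}}$)
$\frac{1}{-27295 + A{\left(m{\left(-13 \right)} \right)}} = \frac{1}{-27295 + \frac{2 + \left(-7 + 2\right)^{2}}{-1 + 2 + 2^{2}}} = \frac{1}{-27295 + \frac{2 + \left(-5\right)^{2}}{-1 + 2 + 4}} = \frac{1}{-27295 + \frac{2 + 25}{5}} = \frac{1}{-27295 + \frac{1}{5} \cdot 27} = \frac{1}{-27295 + \frac{27}{5}} = \frac{1}{- \frac{136448}{5}} = - \frac{5}{136448}$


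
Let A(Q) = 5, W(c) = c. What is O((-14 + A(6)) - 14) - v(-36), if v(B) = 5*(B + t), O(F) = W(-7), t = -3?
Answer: 188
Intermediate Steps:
O(F) = -7
v(B) = -15 + 5*B (v(B) = 5*(B - 3) = 5*(-3 + B) = -15 + 5*B)
O((-14 + A(6)) - 14) - v(-36) = -7 - (-15 + 5*(-36)) = -7 - (-15 - 180) = -7 - 1*(-195) = -7 + 195 = 188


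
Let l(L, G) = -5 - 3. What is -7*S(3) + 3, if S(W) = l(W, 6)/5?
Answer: 71/5 ≈ 14.200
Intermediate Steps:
l(L, G) = -8
S(W) = -8/5
-7*S(3) + 3 = -7*(-8/5) + 3 = 56/5 + 3 = 71/5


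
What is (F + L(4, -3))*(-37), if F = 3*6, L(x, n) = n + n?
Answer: -444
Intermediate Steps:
L(x, n) = 2*n
F = 18
(F + L(4, -3))*(-37) = (18 + 2*(-3))*(-37) = (18 - 6)*(-37) = 12*(-37) = -444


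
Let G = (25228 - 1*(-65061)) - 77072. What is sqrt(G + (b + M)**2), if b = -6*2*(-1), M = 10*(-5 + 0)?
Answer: 9*sqrt(181) ≈ 121.08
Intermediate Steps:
M = -50 (M = 10*(-5) = -50)
b = 12 (b = -12*(-1) = 12)
G = 13217 (G = (25228 + 65061) - 77072 = 90289 - 77072 = 13217)
sqrt(G + (b + M)**2) = sqrt(13217 + (12 - 50)**2) = sqrt(13217 + (-38)**2) = sqrt(13217 + 1444) = sqrt(14661) = 9*sqrt(181)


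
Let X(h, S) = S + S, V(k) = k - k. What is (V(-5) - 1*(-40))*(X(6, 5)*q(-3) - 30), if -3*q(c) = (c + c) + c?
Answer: 0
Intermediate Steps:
V(k) = 0
X(h, S) = 2*S
q(c) = -c (q(c) = -((c + c) + c)/3 = -(2*c + c)/3 = -c)
(V(-5) - 1*(-40))*(X(6, 5)*q(-3) - 30) = (0 - 1*(-40))*((2*5)*(-1*(-3)) - 30) = (0 + 40)*(10*3 - 30) = 40*(30 - 30) = 40*0 = 0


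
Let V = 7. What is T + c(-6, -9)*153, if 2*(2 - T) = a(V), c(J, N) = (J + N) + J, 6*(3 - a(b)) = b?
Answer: -38543/12 ≈ -3211.9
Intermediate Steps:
a(b) = 3 - b/6
c(J, N) = N + 2*J
T = 13/12 (T = 2 - (3 - ⅙*7)/2 = 2 - (3 - 7/6)/2 = 2 - ½*11/6 = 2 - 11/12 = 13/12 ≈ 1.0833)
T + c(-6, -9)*153 = 13/12 + (-9 + 2*(-6))*153 = 13/12 + (-9 - 12)*153 = 13/12 - 21*153 = 13/12 - 3213 = -38543/12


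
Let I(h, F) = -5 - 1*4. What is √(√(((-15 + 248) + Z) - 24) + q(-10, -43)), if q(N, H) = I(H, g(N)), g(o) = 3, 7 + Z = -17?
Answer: √(-9 + √185) ≈ 2.1451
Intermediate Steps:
Z = -24 (Z = -7 - 17 = -24)
I(h, F) = -9 (I(h, F) = -5 - 4 = -9)
q(N, H) = -9
√(√(((-15 + 248) + Z) - 24) + q(-10, -43)) = √(√(((-15 + 248) - 24) - 24) - 9) = √(√((233 - 24) - 24) - 9) = √(√(209 - 24) - 9) = √(√185 - 9) = √(-9 + √185)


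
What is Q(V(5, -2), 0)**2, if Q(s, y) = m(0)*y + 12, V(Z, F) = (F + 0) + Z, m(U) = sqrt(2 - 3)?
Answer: 144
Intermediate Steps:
m(U) = I (m(U) = sqrt(-1) = I)
V(Z, F) = F + Z
Q(s, y) = 12 + I*y (Q(s, y) = I*y + 12 = 12 + I*y)
Q(V(5, -2), 0)**2 = (12 + I*0)**2 = (12 + 0)**2 = 12**2 = 144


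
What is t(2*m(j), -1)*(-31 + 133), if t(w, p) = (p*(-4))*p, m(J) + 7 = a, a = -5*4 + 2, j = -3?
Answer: -408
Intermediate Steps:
a = -18 (a = -20 + 2 = -18)
m(J) = -25 (m(J) = -7 - 18 = -25)
t(w, p) = -4*p**2 (t(w, p) = (-4*p)*p = -4*p**2)
t(2*m(j), -1)*(-31 + 133) = (-4*(-1)**2)*(-31 + 133) = -4*1*102 = -4*102 = -408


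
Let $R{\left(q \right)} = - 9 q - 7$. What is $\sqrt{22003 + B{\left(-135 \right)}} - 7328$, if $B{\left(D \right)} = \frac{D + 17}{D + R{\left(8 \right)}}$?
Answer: $-7328 + \frac{2 \sqrt{62979665}}{107} \approx -7179.7$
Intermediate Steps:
$R{\left(q \right)} = -7 - 9 q$
$B{\left(D \right)} = \frac{17 + D}{-79 + D}$ ($B{\left(D \right)} = \frac{D + 17}{D - 79} = \frac{17 + D}{D - 79} = \frac{17 + D}{-79 + D}$)
$\sqrt{22003 + B{\left(-135 \right)}} - 7328 = \sqrt{22003 + \frac{17 - 135}{-79 - 135}} - 7328 = \sqrt{22003 + \frac{1}{-214} \left(-118\right)} - 7328 = \sqrt{22003 - - \frac{59}{107}} - 7328 = \sqrt{22003 + \frac{59}{107}} - 7328 = \sqrt{\frac{2354380}{107}} - 7328 = \frac{2 \sqrt{62979665}}{107} - 7328 = -7328 + \frac{2 \sqrt{62979665}}{107}$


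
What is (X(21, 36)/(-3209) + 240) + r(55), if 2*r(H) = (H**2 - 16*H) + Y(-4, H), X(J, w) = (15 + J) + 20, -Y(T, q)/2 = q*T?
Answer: 9835473/6418 ≈ 1532.5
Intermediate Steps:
Y(T, q) = -2*T*q (Y(T, q) = -2*q*T = -2*T*q)
X(J, w) = 35 + J
r(H) = H**2/2 - 4*H (r(H) = ((H**2 - 16*H) - 2*(-4)*H)/2 = ((H**2 - 16*H) + 8*H)/2 = (H**2 - 8*H)/2 = H**2/2 - 4*H)
(X(21, 36)/(-3209) + 240) + r(55) = ((35 + 21)/(-3209) + 240) + (1/2)*55*(-8 + 55) = (56*(-1/3209) + 240) + (1/2)*55*47 = (-56/3209 + 240) + 2585/2 = 770104/3209 + 2585/2 = 9835473/6418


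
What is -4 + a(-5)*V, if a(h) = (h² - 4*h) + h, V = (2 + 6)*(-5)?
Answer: -1604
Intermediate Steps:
V = -40 (V = 8*(-5) = -40)
a(h) = h² - 3*h
-4 + a(-5)*V = -4 - 5*(-3 - 5)*(-40) = -4 - 5*(-8)*(-40) = -4 + 40*(-40) = -4 - 1600 = -1604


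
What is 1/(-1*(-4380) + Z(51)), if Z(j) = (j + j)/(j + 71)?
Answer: 61/267231 ≈ 0.00022827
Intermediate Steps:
Z(j) = 2*j/(71 + j) (Z(j) = (2*j)/(71 + j) = 2*j/(71 + j))
1/(-1*(-4380) + Z(51)) = 1/(-1*(-4380) + 2*51/(71 + 51)) = 1/(4380 + 2*51/122) = 1/(4380 + 2*51*(1/122)) = 1/(4380 + 51/61) = 1/(267231/61) = 61/267231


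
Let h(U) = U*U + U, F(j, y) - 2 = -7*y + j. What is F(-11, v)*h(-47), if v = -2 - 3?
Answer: 56212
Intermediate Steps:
v = -5
F(j, y) = 2 + j - 7*y (F(j, y) = 2 + (-7*y + j) = 2 + (j - 7*y) = 2 + j - 7*y)
h(U) = U + U² (h(U) = U² + U = U + U²)
F(-11, v)*h(-47) = (2 - 11 - 7*(-5))*(-47*(1 - 47)) = (2 - 11 + 35)*(-47*(-46)) = 26*2162 = 56212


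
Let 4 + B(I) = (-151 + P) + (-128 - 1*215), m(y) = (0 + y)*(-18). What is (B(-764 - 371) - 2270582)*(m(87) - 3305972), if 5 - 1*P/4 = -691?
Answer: 7502475215248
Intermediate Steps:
P = 2784 (P = 20 - 4*(-691) = 20 + 2764 = 2784)
m(y) = -18*y (m(y) = y*(-18) = -18*y)
B(I) = 2286 (B(I) = -4 + ((-151 + 2784) + (-128 - 1*215)) = -4 + (2633 + (-128 - 215)) = -4 + (2633 - 343) = -4 + 2290 = 2286)
(B(-764 - 371) - 2270582)*(m(87) - 3305972) = (2286 - 2270582)*(-18*87 - 3305972) = -2268296*(-1566 - 3305972) = -2268296*(-3307538) = 7502475215248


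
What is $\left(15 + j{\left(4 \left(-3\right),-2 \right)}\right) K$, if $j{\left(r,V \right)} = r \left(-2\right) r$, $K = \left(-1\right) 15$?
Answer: $4095$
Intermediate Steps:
$K = -15$
$j{\left(r,V \right)} = - 2 r^{2}$ ($j{\left(r,V \right)} = - 2 r r = - 2 r^{2}$)
$\left(15 + j{\left(4 \left(-3\right),-2 \right)}\right) K = \left(15 - 2 \left(4 \left(-3\right)\right)^{2}\right) \left(-15\right) = \left(15 - 2 \left(-12\right)^{2}\right) \left(-15\right) = \left(15 - 288\right) \left(-15\right) = \left(-273\right) \left(-15\right) = 4095$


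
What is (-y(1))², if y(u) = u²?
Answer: 1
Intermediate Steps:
(-y(1))² = (-1*1²)² = (-1*1)² = (-1)² = 1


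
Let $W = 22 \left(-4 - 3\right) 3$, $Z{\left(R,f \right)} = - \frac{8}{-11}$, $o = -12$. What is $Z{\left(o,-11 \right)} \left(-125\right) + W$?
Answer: $- \frac{6082}{11} \approx -552.91$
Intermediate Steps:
$Z{\left(R,f \right)} = \frac{8}{11}$ ($Z{\left(R,f \right)} = \left(-8\right) \left(- \frac{1}{11}\right) = \frac{8}{11}$)
$W = -462$ ($W = 22 \left(\left(-7\right) 3\right) = 22 \left(-21\right) = -462$)
$Z{\left(o,-11 \right)} \left(-125\right) + W = \frac{8}{11} \left(-125\right) - 462 = - \frac{1000}{11} - 462 = - \frac{6082}{11}$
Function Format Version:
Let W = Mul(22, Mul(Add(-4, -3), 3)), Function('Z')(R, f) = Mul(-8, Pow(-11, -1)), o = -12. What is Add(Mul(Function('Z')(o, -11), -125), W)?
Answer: Rational(-6082, 11) ≈ -552.91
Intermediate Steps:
Function('Z')(R, f) = Rational(8, 11) (Function('Z')(R, f) = Mul(-8, Rational(-1, 11)) = Rational(8, 11))
W = -462 (W = Mul(22, Mul(-7, 3)) = Mul(22, -21) = -462)
Add(Mul(Function('Z')(o, -11), -125), W) = Add(Mul(Rational(8, 11), -125), -462) = Add(Rational(-1000, 11), -462) = Rational(-6082, 11)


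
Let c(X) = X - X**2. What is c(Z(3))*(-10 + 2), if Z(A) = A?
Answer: 48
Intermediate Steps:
c(Z(3))*(-10 + 2) = (3*(1 - 1*3))*(-10 + 2) = (3*(1 - 3))*(-8) = (3*(-2))*(-8) = -6*(-8) = 48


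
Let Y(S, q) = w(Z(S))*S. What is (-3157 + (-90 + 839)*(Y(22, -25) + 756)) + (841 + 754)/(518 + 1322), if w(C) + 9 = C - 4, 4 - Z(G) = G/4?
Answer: 119289727/368 ≈ 3.2416e+5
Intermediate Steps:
Z(G) = 4 - G/4
w(C) = -13 + C (w(C) = -9 + (C - 4) = -9 + (-4 + C) = -13 + C)
Y(S, q) = S*(-9 - S/4) (Y(S, q) = (-13 + (4 - S/4))*S = (-9 - S/4)*S = S*(-9 - S/4))
(-3157 + (-90 + 839)*(Y(22, -25) + 756)) + (841 + 754)/(518 + 1322) = (-3157 + (-90 + 839)*(-¼*22*(36 + 22) + 756)) + (841 + 754)/(518 + 1322) = (-3157 + 749*(-¼*22*58 + 756)) + 1595/1840 = (-3157 + 749*(-319 + 756)) + 1595*(1/1840) = (-3157 + 749*437) + 319/368 = (-3157 + 327313) + 319/368 = 324156 + 319/368 = 119289727/368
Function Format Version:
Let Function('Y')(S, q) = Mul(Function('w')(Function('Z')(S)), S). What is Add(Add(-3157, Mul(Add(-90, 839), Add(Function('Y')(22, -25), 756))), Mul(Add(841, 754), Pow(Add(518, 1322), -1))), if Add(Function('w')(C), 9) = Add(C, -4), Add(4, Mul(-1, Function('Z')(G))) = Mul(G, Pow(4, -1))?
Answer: Rational(119289727, 368) ≈ 3.2416e+5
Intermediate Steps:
Function('Z')(G) = Add(4, Mul(Rational(-1, 4), G)) (Function('Z')(G) = Add(4, Mul(-1, Mul(G, Pow(4, -1)))) = Add(4, Mul(-1, Mul(G, Rational(1, 4)))) = Add(4, Mul(-1, Mul(Rational(1, 4), G))) = Add(4, Mul(Rational(-1, 4), G)))
Function('w')(C) = Add(-13, C) (Function('w')(C) = Add(-9, Add(C, -4)) = Add(-9, Add(-4, C)) = Add(-13, C))
Function('Y')(S, q) = Mul(S, Add(-9, Mul(Rational(-1, 4), S))) (Function('Y')(S, q) = Mul(Add(-13, Add(4, Mul(Rational(-1, 4), S))), S) = Mul(Add(-9, Mul(Rational(-1, 4), S)), S) = Mul(S, Add(-9, Mul(Rational(-1, 4), S))))
Add(Add(-3157, Mul(Add(-90, 839), Add(Function('Y')(22, -25), 756))), Mul(Add(841, 754), Pow(Add(518, 1322), -1))) = Add(Add(-3157, Mul(Add(-90, 839), Add(Mul(Rational(-1, 4), 22, Add(36, 22)), 756))), Mul(Add(841, 754), Pow(Add(518, 1322), -1))) = Add(Add(-3157, Mul(749, Add(Mul(Rational(-1, 4), 22, 58), 756))), Mul(1595, Pow(1840, -1))) = Add(Add(-3157, Mul(749, Add(-319, 756))), Mul(1595, Rational(1, 1840))) = Add(Add(-3157, Mul(749, 437)), Rational(319, 368)) = Add(Add(-3157, 327313), Rational(319, 368)) = Add(324156, Rational(319, 368)) = Rational(119289727, 368)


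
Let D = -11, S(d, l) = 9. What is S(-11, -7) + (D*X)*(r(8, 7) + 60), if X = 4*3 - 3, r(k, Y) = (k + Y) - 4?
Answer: -7020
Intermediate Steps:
r(k, Y) = -4 + Y + k (r(k, Y) = (Y + k) - 4 = -4 + Y + k)
X = 9 (X = 12 - 3 = 9)
S(-11, -7) + (D*X)*(r(8, 7) + 60) = 9 + (-11*9)*((-4 + 7 + 8) + 60) = 9 - 99*(11 + 60) = 9 - 99*71 = 9 - 7029 = -7020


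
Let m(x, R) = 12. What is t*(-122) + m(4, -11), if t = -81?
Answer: 9894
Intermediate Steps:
t*(-122) + m(4, -11) = -81*(-122) + 12 = 9882 + 12 = 9894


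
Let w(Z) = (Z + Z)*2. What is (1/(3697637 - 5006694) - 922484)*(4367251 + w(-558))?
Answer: -5271127704674599191/1309057 ≈ -4.0267e+12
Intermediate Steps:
w(Z) = 4*Z (w(Z) = (2*Z)*2 = 4*Z)
(1/(3697637 - 5006694) - 922484)*(4367251 + w(-558)) = (1/(3697637 - 5006694) - 922484)*(4367251 + 4*(-558)) = (1/(-1309057) - 922484)*(4367251 - 2232) = (-1/1309057 - 922484)*4365019 = -1207584137589/1309057*4365019 = -5271127704674599191/1309057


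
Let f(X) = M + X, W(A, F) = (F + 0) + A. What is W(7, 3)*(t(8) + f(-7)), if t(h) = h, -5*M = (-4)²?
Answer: -22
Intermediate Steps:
M = -16/5 (M = -⅕*(-4)² = -⅕*16 = -16/5 ≈ -3.2000)
W(A, F) = A + F (W(A, F) = F + A = A + F)
f(X) = -16/5 + X
W(7, 3)*(t(8) + f(-7)) = (7 + 3)*(8 + (-16/5 - 7)) = 10*(8 - 51/5) = 10*(-11/5) = -22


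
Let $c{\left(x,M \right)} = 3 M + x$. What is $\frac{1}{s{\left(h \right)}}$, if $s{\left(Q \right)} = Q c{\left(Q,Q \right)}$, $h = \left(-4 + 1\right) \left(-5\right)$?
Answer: $\frac{1}{900} \approx 0.0011111$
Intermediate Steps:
$c{\left(x,M \right)} = x + 3 M$
$h = 15$ ($h = \left(-3\right) \left(-5\right) = 15$)
$s{\left(Q \right)} = 4 Q^{2}$ ($s{\left(Q \right)} = Q \left(Q + 3 Q\right) = Q 4 Q = 4 Q^{2}$)
$\frac{1}{s{\left(h \right)}} = \frac{1}{4 \cdot 15^{2}} = \frac{1}{4 \cdot 225} = \frac{1}{900}$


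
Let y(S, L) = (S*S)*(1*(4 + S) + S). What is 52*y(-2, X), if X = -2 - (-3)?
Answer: 0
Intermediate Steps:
X = 1 (X = -2 - 1*(-3) = -2 + 3 = 1)
y(S, L) = S²*(4 + 2*S) (y(S, L) = S²*((4 + S) + S) = S²*(4 + 2*S))
52*y(-2, X) = 52*(2*(-2)²*(2 - 2)) = 52*(2*4*0) = 52*0 = 0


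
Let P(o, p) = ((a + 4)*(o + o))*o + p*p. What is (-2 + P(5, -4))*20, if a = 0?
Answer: 4280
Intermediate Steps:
P(o, p) = p² + 8*o² (P(o, p) = ((0 + 4)*(o + o))*o + p*p = (4*(2*o))*o + p² = (8*o)*o + p² = 8*o² + p² = p² + 8*o²)
(-2 + P(5, -4))*20 = (-2 + ((-4)² + 8*5²))*20 = (-2 + (16 + 8*25))*20 = (-2 + (16 + 200))*20 = (-2 + 216)*20 = 214*20 = 4280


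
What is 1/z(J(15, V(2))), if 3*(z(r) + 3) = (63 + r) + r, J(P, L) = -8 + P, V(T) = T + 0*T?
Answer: 3/68 ≈ 0.044118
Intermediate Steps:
V(T) = T (V(T) = T + 0 = T)
z(r) = 18 + 2*r/3 (z(r) = -3 + ((63 + r) + r)/3 = -3 + (63 + 2*r)/3 = -3 + (21 + 2*r/3) = 18 + 2*r/3)
1/z(J(15, V(2))) = 1/(18 + 2*(-8 + 15)/3) = 1/(18 + (2/3)*7) = 1/(18 + 14/3) = 1/(68/3) = 3/68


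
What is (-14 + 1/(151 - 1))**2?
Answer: 4405801/22500 ≈ 195.81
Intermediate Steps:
(-14 + 1/(151 - 1))**2 = (-14 + 1/150)**2 = (-2099/150)**2 = 4405801/22500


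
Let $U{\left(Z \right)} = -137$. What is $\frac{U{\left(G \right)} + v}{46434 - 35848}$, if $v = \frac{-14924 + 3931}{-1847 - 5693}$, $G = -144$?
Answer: $- \frac{1021987}{79818440} \approx -0.012804$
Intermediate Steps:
$v = \frac{10993}{7540}$ ($v = - \frac{10993}{-7540} = \left(-10993\right) \left(- \frac{1}{7540}\right) = \frac{10993}{7540} \approx 1.458$)
$\frac{U{\left(G \right)} + v}{46434 - 35848} = \frac{-137 + \frac{10993}{7540}}{46434 - 35848} = - \frac{1021987}{7540 \cdot 10586} = \left(- \frac{1021987}{7540}\right) \frac{1}{10586} = - \frac{1021987}{79818440}$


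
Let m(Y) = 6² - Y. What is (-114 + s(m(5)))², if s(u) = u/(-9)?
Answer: 1117249/81 ≈ 13793.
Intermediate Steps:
m(Y) = 36 - Y
s(u) = -u/9 (s(u) = u*(-⅑) = -u/9)
(-114 + s(m(5)))² = (-114 - (36 - 1*5)/9)² = (-114 - (36 - 5)/9)² = (-114 - ⅑*31)² = (-114 - 31/9)² = (-1057/9)² = 1117249/81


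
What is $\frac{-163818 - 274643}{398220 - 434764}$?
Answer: $\frac{438461}{36544} \approx 11.998$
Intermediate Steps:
$\frac{-163818 - 274643}{398220 - 434764} = - \frac{438461}{-36544} = \left(-438461\right) \left(- \frac{1}{36544}\right) = \frac{438461}{36544}$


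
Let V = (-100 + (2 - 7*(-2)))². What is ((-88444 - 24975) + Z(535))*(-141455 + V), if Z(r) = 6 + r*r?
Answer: -23225759988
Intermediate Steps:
Z(r) = 6 + r²
V = 7056 (V = (-100 + (2 + 14))² = (-100 + 16)² = (-84)² = 7056)
((-88444 - 24975) + Z(535))*(-141455 + V) = ((-88444 - 24975) + (6 + 535²))*(-141455 + 7056) = (-113419 + (6 + 286225))*(-134399) = (-113419 + 286231)*(-134399) = 172812*(-134399) = -23225759988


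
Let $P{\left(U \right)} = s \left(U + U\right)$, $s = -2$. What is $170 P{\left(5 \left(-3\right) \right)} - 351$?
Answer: $9849$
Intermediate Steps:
$P{\left(U \right)} = - 4 U$ ($P{\left(U \right)} = - 2 \left(U + U\right) = - 2 \cdot 2 U = - 4 U$)
$170 P{\left(5 \left(-3\right) \right)} - 351 = 170 \left(- 4 \cdot 5 \left(-3\right)\right) - 351 = 170 \left(\left(-4\right) \left(-15\right)\right) - 351 = 170 \cdot 60 - 351 = 10200 - 351 = 9849$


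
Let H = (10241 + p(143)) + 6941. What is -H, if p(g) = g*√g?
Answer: -17182 - 143*√143 ≈ -18892.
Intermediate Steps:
p(g) = g^(3/2)
H = 17182 + 143*√143 (H = (10241 + 143^(3/2)) + 6941 = (10241 + 143*√143) + 6941 = 17182 + 143*√143 ≈ 18892.)
-H = -(17182 + 143*√143) = -17182 - 143*√143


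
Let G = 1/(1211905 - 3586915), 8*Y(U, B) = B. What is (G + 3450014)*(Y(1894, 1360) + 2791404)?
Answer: 11436824296013264393/1187505 ≈ 9.6310e+12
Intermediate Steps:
Y(U, B) = B/8
G = -1/2375010 (G = 1/(-2375010) = -1/2375010 ≈ -4.2105e-7)
(G + 3450014)*(Y(1894, 1360) + 2791404) = (-1/2375010 + 3450014)*((⅛)*1360 + 2791404) = 8193817750139*(170 + 2791404)/2375010 = (8193817750139/2375010)*2791574 = 11436824296013264393/1187505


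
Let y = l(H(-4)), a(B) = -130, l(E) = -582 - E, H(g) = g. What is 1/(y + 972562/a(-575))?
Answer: -65/523851 ≈ -0.00012408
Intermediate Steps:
y = -578 (y = -582 - 1*(-4) = -582 + 4 = -578)
1/(y + 972562/a(-575)) = 1/(-578 + 972562/(-130)) = 1/(-578 + 972562*(-1/130)) = 1/(-578 - 486281/65) = 1/(-523851/65) = -65/523851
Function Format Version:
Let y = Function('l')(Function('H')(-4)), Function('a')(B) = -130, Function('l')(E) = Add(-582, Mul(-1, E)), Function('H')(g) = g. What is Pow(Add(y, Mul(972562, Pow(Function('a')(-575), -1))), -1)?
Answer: Rational(-65, 523851) ≈ -0.00012408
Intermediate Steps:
y = -578 (y = Add(-582, Mul(-1, -4)) = Add(-582, 4) = -578)
Pow(Add(y, Mul(972562, Pow(Function('a')(-575), -1))), -1) = Pow(Add(-578, Mul(972562, Pow(-130, -1))), -1) = Pow(Add(-578, Mul(972562, Rational(-1, 130))), -1) = Pow(Add(-578, Rational(-486281, 65)), -1) = Pow(Rational(-523851, 65), -1) = Rational(-65, 523851)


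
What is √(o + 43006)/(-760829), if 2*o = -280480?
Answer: -I*√97234/760829 ≈ -0.00040985*I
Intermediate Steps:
o = -140240 (o = (½)*(-280480) = -140240)
√(o + 43006)/(-760829) = √(-140240 + 43006)/(-760829) = √(-97234)*(-1/760829) = (I*√97234)*(-1/760829) = -I*√97234/760829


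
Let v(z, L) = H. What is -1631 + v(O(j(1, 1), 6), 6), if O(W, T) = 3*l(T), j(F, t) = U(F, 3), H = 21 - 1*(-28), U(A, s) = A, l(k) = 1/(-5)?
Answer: -1582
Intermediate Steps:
l(k) = -⅕
H = 49 (H = 21 + 28 = 49)
j(F, t) = F
O(W, T) = -⅗ (O(W, T) = 3*(-⅕) = -⅗)
v(z, L) = 49
-1631 + v(O(j(1, 1), 6), 6) = -1631 + 49 = -1582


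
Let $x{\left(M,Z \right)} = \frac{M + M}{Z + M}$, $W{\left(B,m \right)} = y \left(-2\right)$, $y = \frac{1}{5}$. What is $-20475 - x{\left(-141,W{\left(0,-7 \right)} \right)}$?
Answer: $- \frac{14477235}{707} \approx -20477.0$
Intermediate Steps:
$y = \frac{1}{5} \approx 0.2$
$W{\left(B,m \right)} = - \frac{2}{5}$ ($W{\left(B,m \right)} = \frac{1}{5} \left(-2\right) = - \frac{2}{5}$)
$x{\left(M,Z \right)} = \frac{2 M}{M + Z}$
$-20475 - x{\left(-141,W{\left(0,-7 \right)} \right)} = -20475 - 2 \left(-141\right) \frac{1}{-141 - \frac{2}{5}} = -20475 - 2 \left(-141\right) \frac{1}{- \frac{707}{5}} = -20475 - 2 \left(-141\right) \left(- \frac{5}{707}\right) = -20475 - \frac{1410}{707} = - \frac{14477235}{707}$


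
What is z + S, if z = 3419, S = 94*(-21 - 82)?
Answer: -6263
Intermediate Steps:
S = -9682 (S = 94*(-103) = -9682)
z + S = 3419 - 9682 = -6263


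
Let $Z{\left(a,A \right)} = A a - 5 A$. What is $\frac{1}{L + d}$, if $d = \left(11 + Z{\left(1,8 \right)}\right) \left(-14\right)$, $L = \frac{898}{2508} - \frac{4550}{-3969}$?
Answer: $\frac{237006}{70036325} \approx 0.003384$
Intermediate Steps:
$L = \frac{356561}{237006}$ ($L = 898 \cdot \frac{1}{2508} - - \frac{650}{567} = \frac{449}{1254} + \frac{650}{567} = \frac{356561}{237006} \approx 1.5044$)
$Z{\left(a,A \right)} = - 5 A + A a$
$d = 294$ ($d = \left(11 + 8 \left(-5 + 1\right)\right) \left(-14\right) = \left(11 + 8 \left(-4\right)\right) \left(-14\right) = \left(11 - 32\right) \left(-14\right) = \left(-21\right) \left(-14\right) = 294$)
$\frac{1}{L + d} = \frac{1}{\frac{356561}{237006} + 294} = \frac{1}{\frac{70036325}{237006}} = \frac{237006}{70036325}$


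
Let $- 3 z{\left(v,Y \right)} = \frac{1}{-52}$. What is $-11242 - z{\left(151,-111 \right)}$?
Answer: $- \frac{1753753}{156} \approx -11242.0$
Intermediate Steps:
$z{\left(v,Y \right)} = \frac{1}{156}$ ($z{\left(v,Y \right)} = - \frac{1}{3 \left(-52\right)} = \left(- \frac{1}{3}\right) \left(- \frac{1}{52}\right) = \frac{1}{156}$)
$-11242 - z{\left(151,-111 \right)} = -11242 - \frac{1}{156} = - \frac{1753753}{156}$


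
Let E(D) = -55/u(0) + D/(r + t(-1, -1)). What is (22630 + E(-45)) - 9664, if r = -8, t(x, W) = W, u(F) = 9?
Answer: 116684/9 ≈ 12965.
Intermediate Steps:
E(D) = -55/9 - D/9 (E(D) = -55/9 + D/(-8 - 1) = -55*⅑ + D/(-9) = -55/9 + D*(-⅑) = -55/9 - D/9)
(22630 + E(-45)) - 9664 = (22630 + (-55/9 - ⅑*(-45))) - 9664 = (22630 + (-55/9 + 5)) - 9664 = (22630 - 10/9) - 9664 = 203660/9 - 9664 = 116684/9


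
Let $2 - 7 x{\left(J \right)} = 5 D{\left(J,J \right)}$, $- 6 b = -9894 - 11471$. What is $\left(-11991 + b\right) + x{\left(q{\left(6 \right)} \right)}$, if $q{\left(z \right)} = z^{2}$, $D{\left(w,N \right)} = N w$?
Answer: $- \frac{392935}{42} \approx -9355.6$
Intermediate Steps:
$b = \frac{21365}{6}$ ($b = - \frac{-9894 - 11471}{6} = \left(- \frac{1}{6}\right) \left(-21365\right) = \frac{21365}{6} \approx 3560.8$)
$x{\left(J \right)} = \frac{2}{7} - \frac{5 J^{2}}{7}$ ($x{\left(J \right)} = \frac{2}{7} - \frac{5 J J}{7} = \frac{2}{7} - \frac{5 J^{2}}{7}$)
$\left(-11991 + b\right) + x{\left(q{\left(6 \right)} \right)} = \left(-11991 + \frac{21365}{6}\right) + \left(\frac{2}{7} - \frac{5 \left(6^{2}\right)^{2}}{7}\right) = - \frac{50581}{6} + \left(\frac{2}{7} - \frac{5 \cdot 36^{2}}{7}\right) = - \frac{50581}{6} + \left(\frac{2}{7} - \frac{6480}{7}\right) = - \frac{50581}{6} - \frac{6478}{7} = - \frac{392935}{42}$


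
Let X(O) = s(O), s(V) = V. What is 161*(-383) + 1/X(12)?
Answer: -739955/12 ≈ -61663.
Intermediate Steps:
X(O) = O
161*(-383) + 1/X(12) = 161*(-383) + 1/12 = -61663 + 1/12 = -739955/12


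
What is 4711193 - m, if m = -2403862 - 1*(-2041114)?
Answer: 5073941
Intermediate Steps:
m = -362748 (m = -2403862 + 2041114 = -362748)
4711193 - m = 4711193 - 1*(-362748) = 4711193 + 362748 = 5073941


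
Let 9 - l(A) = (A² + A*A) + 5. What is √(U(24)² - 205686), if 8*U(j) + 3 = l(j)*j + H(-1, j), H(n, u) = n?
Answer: √46635577/2 ≈ 3414.5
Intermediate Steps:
l(A) = 4 - 2*A² (l(A) = 9 - ((A² + A*A) + 5) = 9 - ((A² + A²) + 5) = 9 - (2*A² + 5) = 9 - (5 + 2*A²) = 9 + (-5 - 2*A²) = 4 - 2*A²)
U(j) = -½ + j*(4 - 2*j²)/8 (U(j) = -3/8 + ((4 - 2*j²)*j - 1)/8 = -3/8 + (j*(4 - 2*j²) - 1)/8 = -3/8 + (-1 + j*(4 - 2*j²))/8 = -3/8 + (-⅛ + j*(4 - 2*j²)/8) = -½ + j*(4 - 2*j²)/8)
√(U(24)² - 205686) = √((-½ + (½)*24 - ¼*24³)² - 205686) = √((-½ + 12 - ¼*13824)² - 205686) = √((-½ + 12 - 3456)² - 205686) = √((-6889/2)² - 205686) = √(47458321/4 - 205686) = √(46635577/4) = √46635577/2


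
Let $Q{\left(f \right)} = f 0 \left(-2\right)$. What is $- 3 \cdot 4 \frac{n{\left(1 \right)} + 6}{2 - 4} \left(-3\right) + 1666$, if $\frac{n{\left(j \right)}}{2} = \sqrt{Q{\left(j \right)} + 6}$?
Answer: $1558 - 36 \sqrt{6} \approx 1469.8$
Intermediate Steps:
$Q{\left(f \right)} = 0$ ($Q{\left(f \right)} = 0 \left(-2\right) = 0$)
$n{\left(j \right)} = 2 \sqrt{6}$ ($n{\left(j \right)} = 2 \sqrt{0 + 6} = 2 \sqrt{6}$)
$- 3 \cdot 4 \frac{n{\left(1 \right)} + 6}{2 - 4} \left(-3\right) + 1666 = - 3 \cdot 4 \frac{2 \sqrt{6} + 6}{2 - 4} \left(-3\right) + 1666 = - 3 \cdot 4 \frac{6 + 2 \sqrt{6}}{-2} \left(-3\right) + 1666 = - 3 \cdot 4 \left(6 + 2 \sqrt{6}\right) \left(- \frac{1}{2}\right) \left(-3\right) + 1666 = - 3 \cdot 4 \left(-3 - \sqrt{6}\right) \left(-3\right) + 1666 = - 3 \left(-12 - 4 \sqrt{6}\right) \left(-3\right) + 1666 = - 3 \left(36 + 12 \sqrt{6}\right) + 1666 = \left(-108 - 36 \sqrt{6}\right) + 1666 = 1558 - 36 \sqrt{6}$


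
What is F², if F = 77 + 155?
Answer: 53824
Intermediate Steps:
F = 232
F² = 232² = 53824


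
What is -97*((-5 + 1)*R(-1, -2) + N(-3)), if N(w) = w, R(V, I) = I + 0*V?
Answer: -485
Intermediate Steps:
R(V, I) = I (R(V, I) = I + 0 = I)
-97*((-5 + 1)*R(-1, -2) + N(-3)) = -97*((-5 + 1)*(-2) - 3) = -97*(-4*(-2) - 3) = -97*(8 - 3) = -97*5 = -485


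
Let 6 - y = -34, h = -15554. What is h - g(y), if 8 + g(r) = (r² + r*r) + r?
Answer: -18786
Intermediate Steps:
y = 40 (y = 6 - 1*(-34) = 6 + 34 = 40)
g(r) = -8 + r + 2*r² (g(r) = -8 + ((r² + r*r) + r) = -8 + ((r² + r²) + r) = -8 + (2*r² + r) = -8 + (r + 2*r²) = -8 + r + 2*r²)
h - g(y) = -15554 - (-8 + 40 + 2*40²) = -15554 - (-8 + 40 + 2*1600) = -15554 - (-8 + 40 + 3200) = -15554 - 1*3232 = -15554 - 3232 = -18786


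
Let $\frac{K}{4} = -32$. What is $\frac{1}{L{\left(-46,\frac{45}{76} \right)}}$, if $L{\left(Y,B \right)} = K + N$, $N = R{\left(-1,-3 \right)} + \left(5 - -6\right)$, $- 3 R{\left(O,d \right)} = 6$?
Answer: $- \frac{1}{119} \approx -0.0084034$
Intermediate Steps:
$R{\left(O,d \right)} = -2$ ($R{\left(O,d \right)} = \left(- \frac{1}{3}\right) 6 = -2$)
$N = 9$ ($N = -2 + \left(5 - -6\right) = -2 + \left(5 + 6\right) = -2 + 11 = 9$)
$K = -128$ ($K = 4 \left(-32\right) = -128$)
$L{\left(Y,B \right)} = -119$ ($L{\left(Y,B \right)} = -128 + 9 = -119$)
$\frac{1}{L{\left(-46,\frac{45}{76} \right)}} = \frac{1}{-119} = - \frac{1}{119}$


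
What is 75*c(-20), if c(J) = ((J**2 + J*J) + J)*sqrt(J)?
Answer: 117000*I*sqrt(5) ≈ 2.6162e+5*I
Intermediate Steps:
c(J) = sqrt(J)*(J + 2*J**2) (c(J) = ((J**2 + J**2) + J)*sqrt(J) = (2*J**2 + J)*sqrt(J) = (J + 2*J**2)*sqrt(J) = sqrt(J)*(J + 2*J**2))
75*c(-20) = 75*((-20)**(3/2)*(1 + 2*(-20))) = 75*((-40*I*sqrt(5))*(1 - 40)) = 75*(-40*I*sqrt(5)*(-39)) = 75*(1560*I*sqrt(5)) = 117000*I*sqrt(5)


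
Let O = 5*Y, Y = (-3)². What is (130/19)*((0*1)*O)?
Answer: 0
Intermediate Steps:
Y = 9
O = 45 (O = 5*9 = 45)
(130/19)*((0*1)*O) = (130/19)*((0*1)*45) = (130*(1/19))*(0*45) = (130/19)*0 = 0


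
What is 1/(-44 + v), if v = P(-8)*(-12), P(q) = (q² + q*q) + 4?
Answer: -1/1628 ≈ -0.00061425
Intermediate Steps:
P(q) = 4 + 2*q² (P(q) = (q² + q²) + 4 = 2*q² + 4 = 4 + 2*q²)
v = -1584 (v = (4 + 2*(-8)²)*(-12) = (4 + 2*64)*(-12) = (4 + 128)*(-12) = 132*(-12) = -1584)
1/(-44 + v) = 1/(-44 - 1584) = 1/(-1628) = -1/1628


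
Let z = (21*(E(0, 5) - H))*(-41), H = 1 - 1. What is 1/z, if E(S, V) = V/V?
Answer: -1/861 ≈ -0.0011614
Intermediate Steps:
E(S, V) = 1
H = 0
z = -861 (z = (21*(1 - 1*0))*(-41) = (21*(1 + 0))*(-41) = (21*1)*(-41) = 21*(-41) = -861)
1/z = 1/(-861) = -1/861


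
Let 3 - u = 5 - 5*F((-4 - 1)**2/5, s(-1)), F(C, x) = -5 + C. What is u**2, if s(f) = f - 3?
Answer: 4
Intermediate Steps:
s(f) = -3 + f
u = -2 (u = 3 - (5 - 5*(-5 + (-4 - 1)**2/5)) = 3 - (5 - 5*(-5 + (-5)**2*(1/5))) = 3 - (5 - 5*(-5 + 25*(1/5))) = 3 - (5 - 5*(-5 + 5)) = 3 - (5 - 5*0) = 3 - (5 + 0) = 3 - 1*5 = 3 - 5 = -2)
u**2 = (-2)**2 = 4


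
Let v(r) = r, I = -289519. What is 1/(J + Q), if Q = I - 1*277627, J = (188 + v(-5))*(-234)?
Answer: -1/609968 ≈ -1.6394e-6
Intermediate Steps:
J = -42822 (J = (188 - 5)*(-234) = 183*(-234) = -42822)
Q = -567146 (Q = -289519 - 1*277627 = -289519 - 277627 = -567146)
1/(J + Q) = 1/(-42822 - 567146) = 1/(-609968) = -1/609968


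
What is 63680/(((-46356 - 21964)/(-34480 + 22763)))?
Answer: 4663366/427 ≈ 10921.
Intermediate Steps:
63680/(((-46356 - 21964)/(-34480 + 22763))) = 63680/((-68320/(-11717))) = 63680/((-68320*(-1/11717))) = 63680/(68320/11717) = 63680*(11717/68320) = 4663366/427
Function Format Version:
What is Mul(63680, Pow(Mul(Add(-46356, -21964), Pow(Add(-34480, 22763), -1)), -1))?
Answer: Rational(4663366, 427) ≈ 10921.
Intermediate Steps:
Mul(63680, Pow(Mul(Add(-46356, -21964), Pow(Add(-34480, 22763), -1)), -1)) = Mul(63680, Pow(Mul(-68320, Pow(-11717, -1)), -1)) = Mul(63680, Pow(Mul(-68320, Rational(-1, 11717)), -1)) = Mul(63680, Pow(Rational(68320, 11717), -1)) = Mul(63680, Rational(11717, 68320)) = Rational(4663366, 427)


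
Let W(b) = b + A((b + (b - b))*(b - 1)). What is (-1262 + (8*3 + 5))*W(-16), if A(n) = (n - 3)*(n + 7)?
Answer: -92518155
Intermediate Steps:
A(n) = (-3 + n)*(7 + n)
W(b) = -21 + b + b²*(-1 + b)² + 4*b*(-1 + b) (W(b) = b + (-21 + ((b + (b - b))*(b - 1))² + 4*((b + (b - b))*(b - 1))) = b + (-21 + ((b + 0)*(-1 + b))² + 4*((b + 0)*(-1 + b))) = b + (-21 + (b*(-1 + b))² + 4*(b*(-1 + b))) = b + (-21 + b²*(-1 + b)² + 4*b*(-1 + b)) = -21 + b + b²*(-1 + b)² + 4*b*(-1 + b))
(-1262 + (8*3 + 5))*W(-16) = (-1262 + (8*3 + 5))*(-21 - 16 + (-16)²*(-1 - 16)² + 4*(-16)*(-1 - 16)) = (-1262 + (24 + 5))*(-21 - 16 + 256*(-17)² + 4*(-16)*(-17)) = (-1262 + 29)*(-21 - 16 + 256*289 + 1088) = -1233*(-21 - 16 + 73984 + 1088) = -1233*75035 = -92518155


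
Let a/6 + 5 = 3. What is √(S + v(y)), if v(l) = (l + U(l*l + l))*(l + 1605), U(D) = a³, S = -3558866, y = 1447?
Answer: I*√4416478 ≈ 2101.5*I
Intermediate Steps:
a = -12 (a = -30 + 6*3 = -30 + 18 = -12)
U(D) = -1728 (U(D) = (-12)³ = -1728)
v(l) = (-1728 + l)*(1605 + l) (v(l) = (l - 1728)*(l + 1605) = (-1728 + l)*(1605 + l))
√(S + v(y)) = √(-3558866 + (-2773440 + 1447² - 123*1447)) = √(-3558866 + (-2773440 + 2093809 - 177981)) = √(-3558866 - 857612) = √(-4416478) = I*√4416478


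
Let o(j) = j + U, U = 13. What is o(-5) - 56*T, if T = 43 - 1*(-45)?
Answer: -4920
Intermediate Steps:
o(j) = 13 + j (o(j) = j + 13 = 13 + j)
T = 88 (T = 43 + 45 = 88)
o(-5) - 56*T = (13 - 5) - 56*88 = 8 - 4928 = -4920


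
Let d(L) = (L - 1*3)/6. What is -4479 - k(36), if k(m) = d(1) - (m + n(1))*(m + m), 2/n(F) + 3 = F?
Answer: -5876/3 ≈ -1958.7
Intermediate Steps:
n(F) = 2/(-3 + F)
d(L) = -½ + L/6 (d(L) = (L - 3)*(⅙) = (-3 + L)*(⅙) = -½ + L/6)
k(m) = -⅓ - 2*m*(-1 + m) (k(m) = (-½ + (⅙)*1) - (m + 2/(-3 + 1))*(m + m) = (-½ + ⅙) - (m + 2/(-2))*2*m = -⅓ - (m + 2*(-½))*2*m = -⅓ - (m - 1)*2*m = -⅓ - (-1 + m)*2*m = -⅓ - 2*m*(-1 + m))
-4479 - k(36) = -4479 - (-⅓ - 2*36² + 2*36) = -4479 - (-⅓ - 2*1296 + 72) = -4479 - (-⅓ - 2592 + 72) = -4479 - 1*(-7561/3) = -4479 + 7561/3 = -5876/3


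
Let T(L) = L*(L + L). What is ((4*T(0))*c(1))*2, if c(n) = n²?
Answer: 0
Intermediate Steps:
T(L) = 2*L² (T(L) = L*(2*L) = 2*L²)
((4*T(0))*c(1))*2 = ((4*(2*0²))*1²)*2 = ((4*(2*0))*1)*2 = ((4*0)*1)*2 = (0*1)*2 = 0*2 = 0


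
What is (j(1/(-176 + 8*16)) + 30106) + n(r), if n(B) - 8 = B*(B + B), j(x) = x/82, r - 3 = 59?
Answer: 148788671/3936 ≈ 37802.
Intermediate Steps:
r = 62 (r = 3 + 59 = 62)
j(x) = x/82 (j(x) = x*(1/82) = x/82)
n(B) = 8 + 2*B**2 (n(B) = 8 + B*(B + B) = 8 + B*(2*B) = 8 + 2*B**2)
(j(1/(-176 + 8*16)) + 30106) + n(r) = (1/(82*(-176 + 8*16)) + 30106) + (8 + 2*62**2) = (1/(82*(-176 + 128)) + 30106) + (8 + 2*3844) = ((1/82)/(-48) + 30106) + (8 + 7688) = ((1/82)*(-1/48) + 30106) + 7696 = (-1/3936 + 30106) + 7696 = 118497215/3936 + 7696 = 148788671/3936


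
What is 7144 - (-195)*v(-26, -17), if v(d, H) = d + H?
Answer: -1241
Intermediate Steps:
v(d, H) = H + d
7144 - (-195)*v(-26, -17) = 7144 - (-195)*(-17 - 26) = 7144 - (-195)*(-43) = 7144 - 1*8385 = 7144 - 8385 = -1241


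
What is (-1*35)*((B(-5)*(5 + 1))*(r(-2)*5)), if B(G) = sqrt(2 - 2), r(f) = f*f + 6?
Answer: 0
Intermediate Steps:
r(f) = 6 + f**2 (r(f) = f**2 + 6 = 6 + f**2)
B(G) = 0 (B(G) = sqrt(0) = 0)
(-1*35)*((B(-5)*(5 + 1))*(r(-2)*5)) = (-1*35)*((0*(5 + 1))*((6 + (-2)**2)*5)) = -35*0*6*(6 + 4)*5 = -0*10*5 = -0*50 = -35*0 = 0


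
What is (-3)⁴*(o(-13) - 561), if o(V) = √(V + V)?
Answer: -45441 + 81*I*√26 ≈ -45441.0 + 413.02*I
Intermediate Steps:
o(V) = √2*√V (o(V) = √(2*V) = √2*√V)
(-3)⁴*(o(-13) - 561) = (-3)⁴*(√2*√(-13) - 561) = 81*(√2*(I*√13) - 561) = 81*(I*√26 - 561) = 81*(-561 + I*√26) = -45441 + 81*I*√26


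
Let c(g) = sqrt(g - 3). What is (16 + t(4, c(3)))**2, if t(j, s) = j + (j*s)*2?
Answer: 400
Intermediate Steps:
c(g) = sqrt(-3 + g)
t(j, s) = j + 2*j*s
(16 + t(4, c(3)))**2 = (16 + 4*(1 + 2*sqrt(-3 + 3)))**2 = (16 + 4*(1 + 2*sqrt(0)))**2 = (16 + 4*(1 + 2*0))**2 = (16 + 4*(1 + 0))**2 = (16 + 4*1)**2 = (16 + 4)**2 = 20**2 = 400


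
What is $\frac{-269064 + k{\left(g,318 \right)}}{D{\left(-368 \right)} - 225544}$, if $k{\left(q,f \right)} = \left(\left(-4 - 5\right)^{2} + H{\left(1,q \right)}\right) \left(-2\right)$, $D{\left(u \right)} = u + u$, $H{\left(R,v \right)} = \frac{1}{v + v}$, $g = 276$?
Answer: $\frac{74306377}{62453280} \approx 1.1898$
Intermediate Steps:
$H{\left(R,v \right)} = \frac{1}{2 v}$
$D{\left(u \right)} = 2 u$
$k{\left(q,f \right)} = -162 - \frac{1}{q}$ ($k{\left(q,f \right)} = \left(\left(-4 - 5\right)^{2} + \frac{1}{2 q}\right) \left(-2\right) = \left(\left(-9\right)^{2} + \frac{1}{2 q}\right) \left(-2\right) = \left(81 + \frac{1}{2 q}\right) \left(-2\right) = -162 - \frac{1}{q}$)
$\frac{-269064 + k{\left(g,318 \right)}}{D{\left(-368 \right)} - 225544} = \frac{-269064 - \frac{44713}{276}}{2 \left(-368\right) - 225544} = \frac{-269064 - \frac{44713}{276}}{-736 - 225544} = \frac{-269064 - \frac{44713}{276}}{-226280} = \left(-269064 - \frac{44713}{276}\right) \left(- \frac{1}{226280}\right) = \left(- \frac{74306377}{276}\right) \left(- \frac{1}{226280}\right) = \frac{74306377}{62453280}$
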